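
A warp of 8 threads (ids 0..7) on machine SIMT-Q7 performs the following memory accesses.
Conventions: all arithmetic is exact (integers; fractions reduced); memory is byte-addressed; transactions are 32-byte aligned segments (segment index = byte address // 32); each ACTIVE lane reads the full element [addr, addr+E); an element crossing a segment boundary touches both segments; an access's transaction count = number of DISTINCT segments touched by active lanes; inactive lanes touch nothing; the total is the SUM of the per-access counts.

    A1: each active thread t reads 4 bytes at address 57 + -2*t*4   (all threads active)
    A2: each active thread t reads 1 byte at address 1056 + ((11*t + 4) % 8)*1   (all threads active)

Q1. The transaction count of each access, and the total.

A1: 2 transactions
A2: 1 transaction

Answer: 2,1; total 3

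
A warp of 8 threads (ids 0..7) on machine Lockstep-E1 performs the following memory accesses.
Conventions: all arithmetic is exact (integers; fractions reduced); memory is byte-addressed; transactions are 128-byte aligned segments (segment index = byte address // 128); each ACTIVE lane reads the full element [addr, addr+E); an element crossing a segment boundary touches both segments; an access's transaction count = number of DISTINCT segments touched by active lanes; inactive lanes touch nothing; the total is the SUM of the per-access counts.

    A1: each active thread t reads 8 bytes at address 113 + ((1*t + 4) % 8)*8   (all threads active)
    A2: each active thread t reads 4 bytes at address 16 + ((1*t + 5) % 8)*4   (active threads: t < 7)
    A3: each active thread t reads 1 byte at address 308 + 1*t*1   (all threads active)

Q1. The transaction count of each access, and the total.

A1: 2 transactions
A2: 1 transaction
A3: 1 transaction

Answer: 2,1,1; total 4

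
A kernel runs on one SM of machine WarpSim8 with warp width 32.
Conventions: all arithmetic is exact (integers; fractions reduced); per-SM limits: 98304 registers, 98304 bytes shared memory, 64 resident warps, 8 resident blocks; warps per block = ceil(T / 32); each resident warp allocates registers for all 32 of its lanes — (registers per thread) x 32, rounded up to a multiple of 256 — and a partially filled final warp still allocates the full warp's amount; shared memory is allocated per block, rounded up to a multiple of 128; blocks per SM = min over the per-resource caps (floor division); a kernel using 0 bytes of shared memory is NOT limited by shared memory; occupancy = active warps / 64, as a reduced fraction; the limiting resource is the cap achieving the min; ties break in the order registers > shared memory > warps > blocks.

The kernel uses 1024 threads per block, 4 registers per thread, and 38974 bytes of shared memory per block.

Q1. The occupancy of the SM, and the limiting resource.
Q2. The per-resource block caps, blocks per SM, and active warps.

Answer: occupancy 1, limited by shared memory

registers: 12 blocks
shared memory: 2 blocks
warps: 2 blocks
blocks: 8 blocks

Answer: 2 blocks, 64 active warps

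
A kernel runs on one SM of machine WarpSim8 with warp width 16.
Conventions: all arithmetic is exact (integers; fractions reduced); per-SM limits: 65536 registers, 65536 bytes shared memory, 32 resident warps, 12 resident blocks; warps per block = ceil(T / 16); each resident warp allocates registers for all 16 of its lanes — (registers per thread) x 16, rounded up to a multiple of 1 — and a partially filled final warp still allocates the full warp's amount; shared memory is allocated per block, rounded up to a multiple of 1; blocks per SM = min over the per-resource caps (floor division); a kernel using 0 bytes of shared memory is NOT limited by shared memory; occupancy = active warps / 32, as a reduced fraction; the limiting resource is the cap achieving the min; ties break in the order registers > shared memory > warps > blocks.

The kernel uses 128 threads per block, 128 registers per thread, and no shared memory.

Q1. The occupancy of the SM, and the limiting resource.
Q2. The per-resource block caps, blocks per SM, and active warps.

Answer: occupancy 1, limited by registers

registers: 4 blocks
shared memory: no limit (kernel uses none)
warps: 4 blocks
blocks: 12 blocks

Answer: 4 blocks, 32 active warps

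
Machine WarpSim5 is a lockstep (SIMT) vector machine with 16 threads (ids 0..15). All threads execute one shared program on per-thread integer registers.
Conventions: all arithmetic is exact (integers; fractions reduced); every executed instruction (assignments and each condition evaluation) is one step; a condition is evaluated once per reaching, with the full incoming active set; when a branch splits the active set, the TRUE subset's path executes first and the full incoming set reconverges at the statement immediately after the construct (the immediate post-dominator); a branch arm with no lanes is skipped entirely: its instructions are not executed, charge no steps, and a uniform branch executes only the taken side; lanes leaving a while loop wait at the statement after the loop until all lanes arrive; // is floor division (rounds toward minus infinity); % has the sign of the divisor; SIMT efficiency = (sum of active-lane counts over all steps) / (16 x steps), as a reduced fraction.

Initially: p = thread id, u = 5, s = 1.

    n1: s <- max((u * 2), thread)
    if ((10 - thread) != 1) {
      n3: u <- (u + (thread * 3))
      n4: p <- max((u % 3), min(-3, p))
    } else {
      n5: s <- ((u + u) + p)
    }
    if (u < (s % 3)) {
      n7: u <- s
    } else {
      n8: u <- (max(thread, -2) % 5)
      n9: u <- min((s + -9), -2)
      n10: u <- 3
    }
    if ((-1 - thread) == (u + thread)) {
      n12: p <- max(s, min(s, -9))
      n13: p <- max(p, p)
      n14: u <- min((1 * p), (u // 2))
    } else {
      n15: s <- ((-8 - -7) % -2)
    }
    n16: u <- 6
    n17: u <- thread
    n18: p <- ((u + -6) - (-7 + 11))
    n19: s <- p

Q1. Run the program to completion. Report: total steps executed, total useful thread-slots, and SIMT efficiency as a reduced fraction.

Answer: 15 steps, 223 useful, 223/240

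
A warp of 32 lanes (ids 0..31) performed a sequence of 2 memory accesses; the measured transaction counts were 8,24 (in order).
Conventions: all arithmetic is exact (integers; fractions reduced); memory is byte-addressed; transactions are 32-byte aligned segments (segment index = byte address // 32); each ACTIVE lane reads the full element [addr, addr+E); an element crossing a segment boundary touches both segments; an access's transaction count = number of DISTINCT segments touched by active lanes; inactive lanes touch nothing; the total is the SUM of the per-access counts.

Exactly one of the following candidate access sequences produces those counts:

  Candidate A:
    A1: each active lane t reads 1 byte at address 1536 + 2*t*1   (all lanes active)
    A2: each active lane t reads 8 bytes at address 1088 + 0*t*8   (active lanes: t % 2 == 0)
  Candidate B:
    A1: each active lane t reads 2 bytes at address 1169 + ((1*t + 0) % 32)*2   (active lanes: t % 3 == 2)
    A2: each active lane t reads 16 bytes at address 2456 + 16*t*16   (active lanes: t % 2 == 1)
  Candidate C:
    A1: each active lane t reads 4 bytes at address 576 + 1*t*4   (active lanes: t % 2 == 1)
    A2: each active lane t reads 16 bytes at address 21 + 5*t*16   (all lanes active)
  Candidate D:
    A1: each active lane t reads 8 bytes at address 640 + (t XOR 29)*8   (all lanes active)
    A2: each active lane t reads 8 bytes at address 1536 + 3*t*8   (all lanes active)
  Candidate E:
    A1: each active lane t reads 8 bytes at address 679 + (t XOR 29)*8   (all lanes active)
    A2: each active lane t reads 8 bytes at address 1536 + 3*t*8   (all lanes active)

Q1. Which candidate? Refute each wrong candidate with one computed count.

A: A1 gives 2 transactions, not 8
B: A1 gives 3 transactions, not 8
C: A1 gives 4 transactions, not 8
E: A1 gives 9 transactions, not 8
D: all counts match (8,24)

Answer: D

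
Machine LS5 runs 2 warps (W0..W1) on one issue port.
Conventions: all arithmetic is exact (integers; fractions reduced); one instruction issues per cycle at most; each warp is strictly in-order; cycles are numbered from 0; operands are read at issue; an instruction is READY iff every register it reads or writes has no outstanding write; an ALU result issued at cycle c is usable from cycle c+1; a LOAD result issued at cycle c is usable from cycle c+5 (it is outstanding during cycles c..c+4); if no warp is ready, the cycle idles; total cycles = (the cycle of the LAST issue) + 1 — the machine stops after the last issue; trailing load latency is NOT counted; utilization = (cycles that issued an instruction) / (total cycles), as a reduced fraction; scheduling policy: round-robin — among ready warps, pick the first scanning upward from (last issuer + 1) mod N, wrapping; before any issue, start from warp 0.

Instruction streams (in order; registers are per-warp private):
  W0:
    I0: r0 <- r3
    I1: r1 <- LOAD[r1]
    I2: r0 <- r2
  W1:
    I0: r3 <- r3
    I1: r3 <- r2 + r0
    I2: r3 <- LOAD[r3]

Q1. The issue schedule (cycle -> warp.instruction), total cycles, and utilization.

cycle 0: W0.I0
cycle 1: W1.I0
cycle 2: W0.I1
cycle 3: W1.I1
cycle 4: W0.I2
cycle 5: W1.I2

Answer: 6 cycles, utilization 1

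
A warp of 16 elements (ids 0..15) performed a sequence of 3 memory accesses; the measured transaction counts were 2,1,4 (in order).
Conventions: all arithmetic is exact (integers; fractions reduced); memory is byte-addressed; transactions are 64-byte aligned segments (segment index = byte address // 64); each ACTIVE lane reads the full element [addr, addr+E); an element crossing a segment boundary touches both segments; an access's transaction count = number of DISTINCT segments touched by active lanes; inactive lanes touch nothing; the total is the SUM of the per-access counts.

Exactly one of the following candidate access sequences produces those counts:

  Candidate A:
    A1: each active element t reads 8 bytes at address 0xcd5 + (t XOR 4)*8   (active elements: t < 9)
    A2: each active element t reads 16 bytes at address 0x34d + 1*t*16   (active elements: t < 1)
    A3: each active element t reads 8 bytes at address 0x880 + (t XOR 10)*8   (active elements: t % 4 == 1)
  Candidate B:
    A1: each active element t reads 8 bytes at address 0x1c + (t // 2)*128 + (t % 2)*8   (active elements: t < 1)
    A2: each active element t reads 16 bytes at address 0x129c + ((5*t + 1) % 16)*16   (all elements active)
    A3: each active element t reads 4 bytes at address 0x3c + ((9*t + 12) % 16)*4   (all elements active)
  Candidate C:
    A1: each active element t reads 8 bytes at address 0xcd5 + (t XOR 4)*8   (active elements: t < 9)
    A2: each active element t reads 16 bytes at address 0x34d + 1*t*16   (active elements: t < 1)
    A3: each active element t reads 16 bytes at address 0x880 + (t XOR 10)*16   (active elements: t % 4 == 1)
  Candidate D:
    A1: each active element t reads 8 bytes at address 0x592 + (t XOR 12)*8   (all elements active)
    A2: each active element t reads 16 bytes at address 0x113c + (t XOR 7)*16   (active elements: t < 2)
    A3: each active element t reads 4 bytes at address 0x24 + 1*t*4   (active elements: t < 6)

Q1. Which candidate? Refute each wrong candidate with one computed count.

A: A3 gives 2 transactions, not 4
B: A1 gives 1 transaction, not 2
D: A1 gives 3 transactions, not 2
C: all counts match (2,1,4)

Answer: C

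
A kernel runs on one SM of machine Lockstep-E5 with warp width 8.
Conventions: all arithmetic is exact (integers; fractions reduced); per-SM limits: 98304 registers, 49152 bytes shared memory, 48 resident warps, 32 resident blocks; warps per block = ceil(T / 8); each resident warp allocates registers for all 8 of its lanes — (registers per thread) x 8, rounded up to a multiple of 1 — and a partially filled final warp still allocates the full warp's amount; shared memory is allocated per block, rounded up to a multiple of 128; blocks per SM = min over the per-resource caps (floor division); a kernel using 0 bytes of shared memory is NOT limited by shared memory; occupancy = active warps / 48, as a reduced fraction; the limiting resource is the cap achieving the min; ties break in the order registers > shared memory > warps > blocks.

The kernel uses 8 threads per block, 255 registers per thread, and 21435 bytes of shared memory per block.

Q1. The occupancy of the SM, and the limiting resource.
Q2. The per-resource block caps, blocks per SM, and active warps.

Answer: occupancy 1/24, limited by shared memory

registers: 48 blocks
shared memory: 2 blocks
warps: 48 blocks
blocks: 32 blocks

Answer: 2 blocks, 2 active warps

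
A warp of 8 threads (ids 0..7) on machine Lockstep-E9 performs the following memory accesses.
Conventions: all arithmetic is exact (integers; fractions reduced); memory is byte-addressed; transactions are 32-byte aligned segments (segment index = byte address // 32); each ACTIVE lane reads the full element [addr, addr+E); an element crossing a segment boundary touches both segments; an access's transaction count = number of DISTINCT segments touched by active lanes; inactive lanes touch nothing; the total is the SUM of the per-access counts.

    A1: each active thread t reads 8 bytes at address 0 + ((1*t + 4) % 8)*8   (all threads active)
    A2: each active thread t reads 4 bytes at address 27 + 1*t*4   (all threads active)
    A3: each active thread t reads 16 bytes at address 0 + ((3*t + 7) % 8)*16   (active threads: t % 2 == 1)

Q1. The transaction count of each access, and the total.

A1: 2 transactions
A2: 2 transactions
A3: 4 transactions

Answer: 2,2,4; total 8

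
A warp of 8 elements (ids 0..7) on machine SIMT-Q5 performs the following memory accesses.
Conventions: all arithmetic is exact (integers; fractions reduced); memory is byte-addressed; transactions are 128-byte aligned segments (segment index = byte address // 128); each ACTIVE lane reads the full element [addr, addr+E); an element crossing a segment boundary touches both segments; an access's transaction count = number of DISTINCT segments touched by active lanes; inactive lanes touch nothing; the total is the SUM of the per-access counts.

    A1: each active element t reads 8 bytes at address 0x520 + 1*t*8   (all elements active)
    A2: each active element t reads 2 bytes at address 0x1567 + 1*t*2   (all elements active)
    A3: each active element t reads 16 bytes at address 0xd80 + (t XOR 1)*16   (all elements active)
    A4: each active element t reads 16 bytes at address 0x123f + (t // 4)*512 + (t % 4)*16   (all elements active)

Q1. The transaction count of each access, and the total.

A1: 1 transaction
A2: 1 transaction
A3: 1 transaction
A4: 2 transactions

Answer: 1,1,1,2; total 5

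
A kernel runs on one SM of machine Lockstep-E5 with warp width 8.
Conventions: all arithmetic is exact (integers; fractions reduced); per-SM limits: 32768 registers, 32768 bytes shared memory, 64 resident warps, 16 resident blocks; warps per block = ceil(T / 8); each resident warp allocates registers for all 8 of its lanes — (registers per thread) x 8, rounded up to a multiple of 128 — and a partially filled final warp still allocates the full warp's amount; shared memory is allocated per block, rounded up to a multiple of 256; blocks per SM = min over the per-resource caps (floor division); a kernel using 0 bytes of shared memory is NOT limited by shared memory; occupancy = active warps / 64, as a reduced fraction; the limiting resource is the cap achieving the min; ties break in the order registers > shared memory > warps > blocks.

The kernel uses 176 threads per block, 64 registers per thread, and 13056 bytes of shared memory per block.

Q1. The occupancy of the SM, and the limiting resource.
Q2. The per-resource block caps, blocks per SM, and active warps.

Answer: occupancy 11/16, limited by registers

registers: 2 blocks
shared memory: 2 blocks
warps: 2 blocks
blocks: 16 blocks

Answer: 2 blocks, 44 active warps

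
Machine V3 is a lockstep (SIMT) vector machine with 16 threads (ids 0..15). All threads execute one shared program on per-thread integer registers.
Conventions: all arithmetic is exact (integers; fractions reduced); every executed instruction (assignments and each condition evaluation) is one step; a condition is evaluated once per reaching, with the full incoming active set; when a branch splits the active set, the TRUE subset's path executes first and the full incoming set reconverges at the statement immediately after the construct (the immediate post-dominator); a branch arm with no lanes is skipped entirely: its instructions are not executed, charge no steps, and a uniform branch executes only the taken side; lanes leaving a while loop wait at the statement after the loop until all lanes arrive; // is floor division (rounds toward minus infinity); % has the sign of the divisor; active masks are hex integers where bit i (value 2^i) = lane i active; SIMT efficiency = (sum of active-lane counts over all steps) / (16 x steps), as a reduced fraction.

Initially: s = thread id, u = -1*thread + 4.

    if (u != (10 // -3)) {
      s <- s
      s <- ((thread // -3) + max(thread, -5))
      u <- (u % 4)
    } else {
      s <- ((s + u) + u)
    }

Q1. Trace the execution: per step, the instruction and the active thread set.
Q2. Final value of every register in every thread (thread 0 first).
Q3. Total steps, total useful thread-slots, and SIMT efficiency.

step 0: eval (u != (10 // -3))       0xffff
step 1: s <- s                       0xfeff
step 2: s <- ((thread // -3) + max(thread, -5)) 0xfeff
step 3: u <- (u % 4)                 0xfeff
step 4: s <- ((s + u) + u)           0x0100

Answer: 5 steps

s: 0,0,1,2,2,3,4,4,0,6,6,7,8,8,9,10
u: 0,3,2,1,0,3,2,1,-4,3,2,1,0,3,2,1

steps = 5; useful = 62; efficiency = 62/80 = 31/40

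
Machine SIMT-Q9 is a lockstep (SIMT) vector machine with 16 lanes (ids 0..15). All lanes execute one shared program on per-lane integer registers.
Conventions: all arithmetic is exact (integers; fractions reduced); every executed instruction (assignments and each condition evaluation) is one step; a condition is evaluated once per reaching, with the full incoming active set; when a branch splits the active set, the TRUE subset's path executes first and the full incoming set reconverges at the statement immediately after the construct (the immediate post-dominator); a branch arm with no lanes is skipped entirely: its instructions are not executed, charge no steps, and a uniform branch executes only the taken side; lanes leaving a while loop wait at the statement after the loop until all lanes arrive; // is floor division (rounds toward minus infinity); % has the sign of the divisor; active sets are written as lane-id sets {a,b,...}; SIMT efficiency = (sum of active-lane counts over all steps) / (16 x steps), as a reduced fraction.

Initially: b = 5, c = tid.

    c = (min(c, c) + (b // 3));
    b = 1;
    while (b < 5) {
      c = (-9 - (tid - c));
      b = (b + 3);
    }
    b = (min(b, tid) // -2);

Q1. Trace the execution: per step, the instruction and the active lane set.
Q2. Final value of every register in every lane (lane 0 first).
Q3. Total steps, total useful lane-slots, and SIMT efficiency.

step 0: c <- (min(c, c) + (b // 3))  {0,1,2,3,4,5,6,7,8,9,10,11,12,13,14,15}
step 1: b <- 1                       {0,1,2,3,4,5,6,7,8,9,10,11,12,13,14,15}
step 2: eval (b < 5)                 {0,1,2,3,4,5,6,7,8,9,10,11,12,13,14,15}
step 3: c <- (-9 - (tid - c))        {0,1,2,3,4,5,6,7,8,9,10,11,12,13,14,15}
step 4: b <- (b + 3)                 {0,1,2,3,4,5,6,7,8,9,10,11,12,13,14,15}
step 5: eval (b < 5)                 {0,1,2,3,4,5,6,7,8,9,10,11,12,13,14,15}
step 6: c <- (-9 - (tid - c))        {0,1,2,3,4,5,6,7,8,9,10,11,12,13,14,15}
step 7: b <- (b + 3)                 {0,1,2,3,4,5,6,7,8,9,10,11,12,13,14,15}
step 8: eval (b < 5)                 {0,1,2,3,4,5,6,7,8,9,10,11,12,13,14,15}
step 9: b <- (min(b, tid) // -2)     {0,1,2,3,4,5,6,7,8,9,10,11,12,13,14,15}

Answer: 10 steps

b: 0,-1,-1,-2,-2,-3,-3,-4,-4,-4,-4,-4,-4,-4,-4,-4
c: -17,-18,-19,-20,-21,-22,-23,-24,-25,-26,-27,-28,-29,-30,-31,-32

steps = 10; useful = 160; efficiency = 160/160 = 1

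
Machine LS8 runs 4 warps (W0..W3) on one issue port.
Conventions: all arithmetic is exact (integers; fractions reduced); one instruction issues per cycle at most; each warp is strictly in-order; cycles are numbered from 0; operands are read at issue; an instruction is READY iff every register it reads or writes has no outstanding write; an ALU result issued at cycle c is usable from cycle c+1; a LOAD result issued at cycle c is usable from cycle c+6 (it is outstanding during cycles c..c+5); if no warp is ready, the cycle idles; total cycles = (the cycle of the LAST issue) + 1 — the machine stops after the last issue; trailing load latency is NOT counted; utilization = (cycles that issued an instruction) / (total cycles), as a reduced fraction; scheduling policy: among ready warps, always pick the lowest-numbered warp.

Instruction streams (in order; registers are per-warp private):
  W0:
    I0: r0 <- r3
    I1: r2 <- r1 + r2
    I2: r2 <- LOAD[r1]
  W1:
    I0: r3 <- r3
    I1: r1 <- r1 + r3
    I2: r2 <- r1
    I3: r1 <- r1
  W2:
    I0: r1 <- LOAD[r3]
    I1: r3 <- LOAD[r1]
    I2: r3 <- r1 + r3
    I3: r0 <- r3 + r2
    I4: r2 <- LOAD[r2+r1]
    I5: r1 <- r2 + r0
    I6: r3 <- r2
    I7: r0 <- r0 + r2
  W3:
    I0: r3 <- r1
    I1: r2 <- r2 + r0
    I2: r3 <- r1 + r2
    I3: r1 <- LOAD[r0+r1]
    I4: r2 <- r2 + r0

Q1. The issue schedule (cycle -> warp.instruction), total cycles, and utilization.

cycle 0: W0.I0
cycle 1: W0.I1
cycle 2: W0.I2
cycle 3: W1.I0
cycle 4: W1.I1
cycle 5: W1.I2
cycle 6: W1.I3
cycle 7: W2.I0
cycle 8: W3.I0
cycle 9: W3.I1
cycle 10: W3.I2
cycle 11: W3.I3
cycle 12: W3.I4
cycle 13: W2.I1
cycle 14: idle
cycle 15: idle
cycle 16: idle
cycle 17: idle
cycle 18: idle
cycle 19: W2.I2
cycle 20: W2.I3
cycle 21: W2.I4
cycle 22: idle
cycle 23: idle
cycle 24: idle
cycle 25: idle
cycle 26: idle
cycle 27: W2.I5
cycle 28: W2.I6
cycle 29: W2.I7

Answer: 30 cycles, utilization 2/3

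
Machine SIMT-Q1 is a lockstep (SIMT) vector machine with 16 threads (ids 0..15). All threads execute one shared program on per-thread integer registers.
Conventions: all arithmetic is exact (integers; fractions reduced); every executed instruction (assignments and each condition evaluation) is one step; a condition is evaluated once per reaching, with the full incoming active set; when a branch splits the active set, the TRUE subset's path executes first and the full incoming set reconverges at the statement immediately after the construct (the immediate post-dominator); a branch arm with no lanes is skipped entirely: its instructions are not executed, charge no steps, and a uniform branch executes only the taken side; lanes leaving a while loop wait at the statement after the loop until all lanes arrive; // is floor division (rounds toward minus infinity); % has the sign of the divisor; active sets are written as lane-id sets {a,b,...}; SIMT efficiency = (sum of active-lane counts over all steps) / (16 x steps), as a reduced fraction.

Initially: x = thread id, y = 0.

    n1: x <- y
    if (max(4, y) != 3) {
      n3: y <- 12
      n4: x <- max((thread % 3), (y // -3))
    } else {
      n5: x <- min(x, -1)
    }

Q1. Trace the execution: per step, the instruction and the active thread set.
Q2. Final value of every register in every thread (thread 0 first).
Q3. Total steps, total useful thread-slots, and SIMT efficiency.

step 0: x <- y                       {0,1,2,3,4,5,6,7,8,9,10,11,12,13,14,15}
step 1: eval (max(4, y) != 3)        {0,1,2,3,4,5,6,7,8,9,10,11,12,13,14,15}
step 2: y <- 12                      {0,1,2,3,4,5,6,7,8,9,10,11,12,13,14,15}
step 3: x <- max((thread % 3), (y // -3)) {0,1,2,3,4,5,6,7,8,9,10,11,12,13,14,15}

Answer: 4 steps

x: 0,1,2,0,1,2,0,1,2,0,1,2,0,1,2,0
y: 12,12,12,12,12,12,12,12,12,12,12,12,12,12,12,12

steps = 4; useful = 64; efficiency = 64/64 = 1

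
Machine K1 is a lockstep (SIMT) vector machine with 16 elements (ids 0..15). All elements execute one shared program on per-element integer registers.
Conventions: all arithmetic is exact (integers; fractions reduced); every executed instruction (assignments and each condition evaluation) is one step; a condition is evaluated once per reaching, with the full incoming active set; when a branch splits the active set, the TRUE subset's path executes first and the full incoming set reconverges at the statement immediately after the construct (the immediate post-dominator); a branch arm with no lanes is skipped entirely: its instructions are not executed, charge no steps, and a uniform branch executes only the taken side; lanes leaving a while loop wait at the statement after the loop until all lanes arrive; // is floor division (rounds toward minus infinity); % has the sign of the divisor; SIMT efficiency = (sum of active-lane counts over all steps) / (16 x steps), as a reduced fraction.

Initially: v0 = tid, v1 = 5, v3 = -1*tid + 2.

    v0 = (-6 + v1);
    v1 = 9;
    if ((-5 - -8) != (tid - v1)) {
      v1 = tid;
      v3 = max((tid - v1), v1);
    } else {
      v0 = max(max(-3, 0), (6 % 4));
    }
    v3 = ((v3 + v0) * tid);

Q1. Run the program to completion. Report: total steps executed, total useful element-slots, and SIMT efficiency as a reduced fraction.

Answer: 7 steps, 95 useful, 95/112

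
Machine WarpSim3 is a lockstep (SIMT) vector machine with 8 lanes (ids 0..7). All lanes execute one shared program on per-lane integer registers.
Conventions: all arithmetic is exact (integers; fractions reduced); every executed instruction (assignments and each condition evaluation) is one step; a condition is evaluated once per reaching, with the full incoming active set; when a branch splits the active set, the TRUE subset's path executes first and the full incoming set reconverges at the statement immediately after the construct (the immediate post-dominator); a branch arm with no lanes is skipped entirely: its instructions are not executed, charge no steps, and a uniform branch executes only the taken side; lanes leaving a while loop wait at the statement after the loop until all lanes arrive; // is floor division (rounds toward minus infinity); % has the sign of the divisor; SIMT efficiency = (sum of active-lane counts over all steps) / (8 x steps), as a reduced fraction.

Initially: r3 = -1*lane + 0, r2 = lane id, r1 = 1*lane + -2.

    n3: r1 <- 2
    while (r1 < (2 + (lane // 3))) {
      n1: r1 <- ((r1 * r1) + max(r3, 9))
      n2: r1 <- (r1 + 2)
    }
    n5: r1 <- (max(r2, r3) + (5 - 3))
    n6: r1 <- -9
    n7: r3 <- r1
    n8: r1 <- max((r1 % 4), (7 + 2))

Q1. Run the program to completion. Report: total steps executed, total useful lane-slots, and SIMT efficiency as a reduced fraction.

Answer: 9 steps, 63 useful, 7/8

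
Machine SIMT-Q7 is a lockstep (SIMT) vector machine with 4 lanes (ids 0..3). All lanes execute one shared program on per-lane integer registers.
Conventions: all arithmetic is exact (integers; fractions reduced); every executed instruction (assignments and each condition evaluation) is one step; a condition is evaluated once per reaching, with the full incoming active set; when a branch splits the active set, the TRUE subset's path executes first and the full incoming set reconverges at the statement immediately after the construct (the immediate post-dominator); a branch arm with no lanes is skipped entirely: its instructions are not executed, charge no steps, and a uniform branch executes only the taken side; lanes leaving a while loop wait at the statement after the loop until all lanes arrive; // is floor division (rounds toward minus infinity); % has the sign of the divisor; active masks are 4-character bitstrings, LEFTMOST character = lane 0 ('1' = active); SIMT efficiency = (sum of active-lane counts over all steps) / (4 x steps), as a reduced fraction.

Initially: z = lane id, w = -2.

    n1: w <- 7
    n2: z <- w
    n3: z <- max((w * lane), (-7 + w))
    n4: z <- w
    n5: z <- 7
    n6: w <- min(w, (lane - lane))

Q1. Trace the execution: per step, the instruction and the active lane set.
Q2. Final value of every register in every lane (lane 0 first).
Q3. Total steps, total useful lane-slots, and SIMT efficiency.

step 0: w <- 7                       1111
step 1: z <- w                       1111
step 2: z <- max((w * lane), (-7 + w)) 1111
step 3: z <- w                       1111
step 4: z <- 7                       1111
step 5: w <- min(w, (lane - lane))   1111

Answer: 6 steps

z: 7,7,7,7
w: 0,0,0,0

steps = 6; useful = 24; efficiency = 24/24 = 1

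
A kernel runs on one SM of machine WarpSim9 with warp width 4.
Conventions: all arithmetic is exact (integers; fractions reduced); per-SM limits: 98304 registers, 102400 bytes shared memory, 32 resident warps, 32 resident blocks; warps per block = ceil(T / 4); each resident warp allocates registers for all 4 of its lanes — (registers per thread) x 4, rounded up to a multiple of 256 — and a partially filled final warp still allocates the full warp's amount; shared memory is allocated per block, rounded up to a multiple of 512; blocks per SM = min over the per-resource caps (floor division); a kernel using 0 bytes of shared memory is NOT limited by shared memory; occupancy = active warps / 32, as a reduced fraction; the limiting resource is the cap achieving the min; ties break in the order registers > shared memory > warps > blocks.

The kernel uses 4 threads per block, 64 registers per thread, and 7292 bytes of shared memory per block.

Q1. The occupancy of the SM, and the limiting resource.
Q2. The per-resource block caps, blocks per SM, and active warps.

Answer: occupancy 13/32, limited by shared memory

registers: 384 blocks
shared memory: 13 blocks
warps: 32 blocks
blocks: 32 blocks

Answer: 13 blocks, 13 active warps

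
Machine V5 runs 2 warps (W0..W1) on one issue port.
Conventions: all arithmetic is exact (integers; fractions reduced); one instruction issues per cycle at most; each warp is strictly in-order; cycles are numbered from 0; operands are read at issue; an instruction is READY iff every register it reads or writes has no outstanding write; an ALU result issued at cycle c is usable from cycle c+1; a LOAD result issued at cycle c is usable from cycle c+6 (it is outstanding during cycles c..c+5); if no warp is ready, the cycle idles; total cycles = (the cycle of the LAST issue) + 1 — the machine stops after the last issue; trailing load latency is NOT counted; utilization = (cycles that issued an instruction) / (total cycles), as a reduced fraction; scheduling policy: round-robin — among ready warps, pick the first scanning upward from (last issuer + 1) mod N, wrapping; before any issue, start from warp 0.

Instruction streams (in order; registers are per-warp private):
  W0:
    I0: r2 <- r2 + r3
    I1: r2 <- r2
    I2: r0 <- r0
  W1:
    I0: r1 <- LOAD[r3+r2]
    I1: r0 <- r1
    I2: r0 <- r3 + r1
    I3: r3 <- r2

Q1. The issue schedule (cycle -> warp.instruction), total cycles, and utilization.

cycle 0: W0.I0
cycle 1: W1.I0
cycle 2: W0.I1
cycle 3: W0.I2
cycle 4: idle
cycle 5: idle
cycle 6: idle
cycle 7: W1.I1
cycle 8: W1.I2
cycle 9: W1.I3

Answer: 10 cycles, utilization 7/10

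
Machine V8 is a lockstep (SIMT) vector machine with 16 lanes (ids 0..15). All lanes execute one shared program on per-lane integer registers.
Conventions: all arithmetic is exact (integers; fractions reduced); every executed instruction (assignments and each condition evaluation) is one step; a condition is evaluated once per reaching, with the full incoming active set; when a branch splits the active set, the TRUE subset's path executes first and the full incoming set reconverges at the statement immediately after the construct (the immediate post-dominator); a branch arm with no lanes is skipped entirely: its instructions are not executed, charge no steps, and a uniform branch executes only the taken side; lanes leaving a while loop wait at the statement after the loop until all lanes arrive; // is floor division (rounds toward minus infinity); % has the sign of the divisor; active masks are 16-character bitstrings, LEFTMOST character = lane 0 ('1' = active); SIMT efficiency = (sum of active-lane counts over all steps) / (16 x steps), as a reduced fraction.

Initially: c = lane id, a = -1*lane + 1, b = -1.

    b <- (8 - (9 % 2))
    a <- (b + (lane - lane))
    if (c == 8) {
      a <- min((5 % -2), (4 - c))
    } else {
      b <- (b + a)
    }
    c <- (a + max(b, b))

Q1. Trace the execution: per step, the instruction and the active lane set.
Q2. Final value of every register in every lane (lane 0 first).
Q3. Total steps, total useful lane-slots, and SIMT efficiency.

step 0: b <- (8 - (9 % 2))           1111111111111111
step 1: a <- (b + (lane - lane))     1111111111111111
step 2: eval (c == 8)                1111111111111111
step 3: a <- min((5 % -2), (4 - c))  0000000010000000
step 4: b <- (b + a)                 1111111101111111
step 5: c <- (a + max(b, b))         1111111111111111

Answer: 6 steps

c: 21,21,21,21,21,21,21,21,3,21,21,21,21,21,21,21
a: 7,7,7,7,7,7,7,7,-4,7,7,7,7,7,7,7
b: 14,14,14,14,14,14,14,14,7,14,14,14,14,14,14,14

steps = 6; useful = 80; efficiency = 80/96 = 5/6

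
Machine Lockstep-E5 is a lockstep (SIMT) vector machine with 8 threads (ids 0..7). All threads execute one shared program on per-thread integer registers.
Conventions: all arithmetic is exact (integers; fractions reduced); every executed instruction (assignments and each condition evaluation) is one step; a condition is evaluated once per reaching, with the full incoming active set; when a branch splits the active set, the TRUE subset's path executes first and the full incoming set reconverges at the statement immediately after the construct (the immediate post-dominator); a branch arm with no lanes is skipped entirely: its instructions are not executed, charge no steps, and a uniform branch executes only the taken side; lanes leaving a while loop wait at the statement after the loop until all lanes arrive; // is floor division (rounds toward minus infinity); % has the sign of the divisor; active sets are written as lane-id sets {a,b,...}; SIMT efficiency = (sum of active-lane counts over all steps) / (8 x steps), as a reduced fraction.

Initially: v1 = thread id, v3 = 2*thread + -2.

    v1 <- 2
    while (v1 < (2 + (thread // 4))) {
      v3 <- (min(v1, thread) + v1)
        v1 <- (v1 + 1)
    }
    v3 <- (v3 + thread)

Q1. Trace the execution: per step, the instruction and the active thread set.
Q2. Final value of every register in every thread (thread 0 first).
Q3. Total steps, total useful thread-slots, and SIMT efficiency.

step 0: v1 <- 2                      {0,1,2,3,4,5,6,7}
step 1: eval (v1 < (2 + (thread // 4))) {0,1,2,3,4,5,6,7}
step 2: v3 <- (min(v1, thread) + v1) {4,5,6,7}
step 3: v1 <- (v1 + 1)               {4,5,6,7}
step 4: eval (v1 < (2 + (thread // 4))) {4,5,6,7}
step 5: v3 <- (v3 + thread)          {0,1,2,3,4,5,6,7}

Answer: 6 steps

v1: 2,2,2,2,3,3,3,3
v3: -2,1,4,7,8,9,10,11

steps = 6; useful = 36; efficiency = 36/48 = 3/4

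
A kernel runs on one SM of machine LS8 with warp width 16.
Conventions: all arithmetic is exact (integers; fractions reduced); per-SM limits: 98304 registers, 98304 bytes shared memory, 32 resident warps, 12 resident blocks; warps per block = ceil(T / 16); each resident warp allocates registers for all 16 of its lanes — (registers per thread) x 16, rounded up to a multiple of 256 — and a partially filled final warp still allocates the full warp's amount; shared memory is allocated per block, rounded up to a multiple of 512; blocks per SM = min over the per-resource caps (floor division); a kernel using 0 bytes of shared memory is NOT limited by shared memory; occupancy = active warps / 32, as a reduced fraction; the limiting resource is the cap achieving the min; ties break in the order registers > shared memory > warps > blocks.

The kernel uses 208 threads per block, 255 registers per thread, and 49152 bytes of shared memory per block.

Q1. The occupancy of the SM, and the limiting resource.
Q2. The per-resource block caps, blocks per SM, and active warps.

Answer: occupancy 13/32, limited by registers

registers: 1 block
shared memory: 2 blocks
warps: 2 blocks
blocks: 12 blocks

Answer: 1 block, 13 active warps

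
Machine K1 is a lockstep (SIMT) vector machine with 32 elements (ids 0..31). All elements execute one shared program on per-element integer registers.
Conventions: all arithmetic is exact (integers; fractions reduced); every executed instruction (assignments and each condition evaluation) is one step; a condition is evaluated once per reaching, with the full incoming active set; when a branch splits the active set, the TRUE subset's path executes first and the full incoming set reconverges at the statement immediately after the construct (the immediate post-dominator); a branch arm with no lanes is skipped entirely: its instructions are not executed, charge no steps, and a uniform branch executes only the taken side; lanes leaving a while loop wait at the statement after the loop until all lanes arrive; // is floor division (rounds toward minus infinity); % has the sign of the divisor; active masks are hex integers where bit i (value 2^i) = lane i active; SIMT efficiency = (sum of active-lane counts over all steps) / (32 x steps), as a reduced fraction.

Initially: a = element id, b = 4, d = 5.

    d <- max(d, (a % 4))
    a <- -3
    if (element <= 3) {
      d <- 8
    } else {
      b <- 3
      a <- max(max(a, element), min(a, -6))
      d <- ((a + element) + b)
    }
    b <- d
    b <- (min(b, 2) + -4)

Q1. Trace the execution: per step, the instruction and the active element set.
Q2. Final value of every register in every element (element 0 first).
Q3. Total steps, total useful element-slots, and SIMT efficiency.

step 0: d <- max(d, (a % 4))         0xffffffff
step 1: a <- -3                      0xffffffff
step 2: eval (element <= 3)          0xffffffff
step 3: d <- 8                       0x0000000f
step 4: b <- 3                       0xfffffff0
step 5: a <- max(max(a, element), min(a, -6)) 0xfffffff0
step 6: d <- ((a + element) + b)     0xfffffff0
step 7: b <- d                       0xffffffff
step 8: b <- (min(b, 2) + -4)        0xffffffff

Answer: 9 steps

a: -3,-3,-3,-3,4,5,6,7,8,9,10,11,12,13,14,15,16,17,18,19,20,21,22,23,24,25,26,27,28,29,30,31
b: -2,-2,-2,-2,-2,-2,-2,-2,-2,-2,-2,-2,-2,-2,-2,-2,-2,-2,-2,-2,-2,-2,-2,-2,-2,-2,-2,-2,-2,-2,-2,-2
d: 8,8,8,8,11,13,15,17,19,21,23,25,27,29,31,33,35,37,39,41,43,45,47,49,51,53,55,57,59,61,63,65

steps = 9; useful = 248; efficiency = 248/288 = 31/36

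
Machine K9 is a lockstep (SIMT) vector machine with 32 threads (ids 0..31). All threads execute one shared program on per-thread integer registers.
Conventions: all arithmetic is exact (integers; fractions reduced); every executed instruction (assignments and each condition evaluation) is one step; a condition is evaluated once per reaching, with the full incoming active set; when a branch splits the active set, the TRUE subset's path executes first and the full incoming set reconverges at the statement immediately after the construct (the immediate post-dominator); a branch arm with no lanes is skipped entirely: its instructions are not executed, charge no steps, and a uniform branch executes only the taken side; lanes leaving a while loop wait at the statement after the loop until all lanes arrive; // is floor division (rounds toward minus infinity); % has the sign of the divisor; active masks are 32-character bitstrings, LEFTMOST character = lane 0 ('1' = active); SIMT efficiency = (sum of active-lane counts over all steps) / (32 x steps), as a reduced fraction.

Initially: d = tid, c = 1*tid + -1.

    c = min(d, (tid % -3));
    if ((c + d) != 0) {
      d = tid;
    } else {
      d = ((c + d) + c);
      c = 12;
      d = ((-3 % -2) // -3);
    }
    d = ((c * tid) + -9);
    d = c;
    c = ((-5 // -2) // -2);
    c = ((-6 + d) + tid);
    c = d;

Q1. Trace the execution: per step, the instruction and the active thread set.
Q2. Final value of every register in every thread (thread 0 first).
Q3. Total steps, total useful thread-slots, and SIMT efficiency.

step 0: c <- min(d, (tid % -3))      11111111111111111111111111111111
step 1: eval ((c + d) != 0)          11111111111111111111111111111111
step 2: d <- tid                     01111111111111111111111111111111
step 3: d <- ((c + d) + c)           10000000000000000000000000000000
step 4: c <- 12                      10000000000000000000000000000000
step 5: d <- ((-3 % -2) // -3)       10000000000000000000000000000000
step 6: d <- ((c * tid) + -9)        11111111111111111111111111111111
step 7: d <- c                       11111111111111111111111111111111
step 8: c <- ((-5 // -2) // -2)      11111111111111111111111111111111
step 9: c <- ((-6 + d) + tid)        11111111111111111111111111111111
step 10: c <- d                       11111111111111111111111111111111

Answer: 11 steps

d: 12,-2,-1,0,-2,-1,0,-2,-1,0,-2,-1,0,-2,-1,0,-2,-1,0,-2,-1,0,-2,-1,0,-2,-1,0,-2,-1,0,-2
c: 12,-2,-1,0,-2,-1,0,-2,-1,0,-2,-1,0,-2,-1,0,-2,-1,0,-2,-1,0,-2,-1,0,-2,-1,0,-2,-1,0,-2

steps = 11; useful = 258; efficiency = 258/352 = 129/176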